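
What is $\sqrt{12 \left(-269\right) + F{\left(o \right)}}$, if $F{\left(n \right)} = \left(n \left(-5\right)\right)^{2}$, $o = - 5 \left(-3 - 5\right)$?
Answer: $2 \sqrt{9193} \approx 191.76$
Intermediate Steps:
$o = 40$ ($o = \left(-5\right) \left(-8\right) = 40$)
$F{\left(n \right)} = 25 n^{2}$ ($F{\left(n \right)} = \left(- 5 n\right)^{2} = 25 n^{2}$)
$\sqrt{12 \left(-269\right) + F{\left(o \right)}} = \sqrt{12 \left(-269\right) + 25 \cdot 40^{2}} = \sqrt{-3228 + 25 \cdot 1600} = \sqrt{-3228 + 40000} = \sqrt{36772} = 2 \sqrt{9193}$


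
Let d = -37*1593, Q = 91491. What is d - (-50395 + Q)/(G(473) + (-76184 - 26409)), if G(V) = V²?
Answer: -892489759/15142 ≈ -58941.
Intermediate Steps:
d = -58941
d - (-50395 + Q)/(G(473) + (-76184 - 26409)) = -58941 - (-50395 + 91491)/(473² + (-76184 - 26409)) = -58941 - 41096/(223729 - 102593) = -58941 - 41096/121136 = -58941 - 1*5137/15142 = -58941 - 5137/15142 = -892489759/15142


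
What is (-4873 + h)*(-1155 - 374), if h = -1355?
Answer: 9522612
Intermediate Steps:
(-4873 + h)*(-1155 - 374) = (-4873 - 1355)*(-1155 - 374) = -6228*(-1529) = 9522612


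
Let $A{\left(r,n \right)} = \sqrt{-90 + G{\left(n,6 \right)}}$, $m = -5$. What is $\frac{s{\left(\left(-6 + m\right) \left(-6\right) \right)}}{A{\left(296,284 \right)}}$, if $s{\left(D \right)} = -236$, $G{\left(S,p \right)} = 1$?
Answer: $\frac{236 i \sqrt{89}}{89} \approx 25.016 i$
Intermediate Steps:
$A{\left(r,n \right)} = i \sqrt{89}$ ($A{\left(r,n \right)} = \sqrt{-90 + 1} = \sqrt{-89} = i \sqrt{89}$)
$\frac{s{\left(\left(-6 + m\right) \left(-6\right) \right)}}{A{\left(296,284 \right)}} = - \frac{236}{i \sqrt{89}} = - 236 \left(- \frac{i \sqrt{89}}{89}\right) = \frac{236 i \sqrt{89}}{89}$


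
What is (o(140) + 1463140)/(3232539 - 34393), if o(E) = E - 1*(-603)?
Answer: 1463883/3198146 ≈ 0.45773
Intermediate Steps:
o(E) = 603 + E (o(E) = E + 603 = 603 + E)
(o(140) + 1463140)/(3232539 - 34393) = ((603 + 140) + 1463140)/(3232539 - 34393) = (743 + 1463140)/3198146 = 1463883*(1/3198146) = 1463883/3198146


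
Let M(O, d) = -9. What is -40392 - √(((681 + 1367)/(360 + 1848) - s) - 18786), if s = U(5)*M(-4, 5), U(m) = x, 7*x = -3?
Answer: -40392 - I*√4383250599/483 ≈ -40392.0 - 137.07*I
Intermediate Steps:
x = -3/7 (x = (⅐)*(-3) = -3/7 ≈ -0.42857)
U(m) = -3/7
s = 27/7 (s = -3/7*(-9) = 27/7 ≈ 3.8571)
-40392 - √(((681 + 1367)/(360 + 1848) - s) - 18786) = -40392 - √(((681 + 1367)/(360 + 1848) - 1*27/7) - 18786) = -40392 - √((2048/2208 - 27/7) - 18786) = -40392 - √((2048*(1/2208) - 27/7) - 18786) = -40392 - √((64/69 - 27/7) - 18786) = -40392 - √(-1415/483 - 18786) = -40392 - √(-9075053/483) = -40392 - I*√4383250599/483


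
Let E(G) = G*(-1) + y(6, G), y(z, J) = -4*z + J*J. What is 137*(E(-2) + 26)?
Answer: 1096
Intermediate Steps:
y(z, J) = J**2 - 4*z (y(z, J) = -4*z + J**2 = J**2 - 4*z)
E(G) = -24 + G**2 - G (E(G) = G*(-1) + (G**2 - 4*6) = -G + (G**2 - 24) = -G + (-24 + G**2) = -24 + G**2 - G)
137*(E(-2) + 26) = 137*((-24 + (-2)**2 - 1*(-2)) + 26) = 137*((-24 + 4 + 2) + 26) = 137*(-18 + 26) = 137*8 = 1096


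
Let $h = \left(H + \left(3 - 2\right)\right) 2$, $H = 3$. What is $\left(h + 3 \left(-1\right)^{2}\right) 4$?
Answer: $44$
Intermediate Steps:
$h = 8$ ($h = \left(3 + \left(3 - 2\right)\right) 2 = \left(3 + 1\right) 2 = 4 \cdot 2 = 8$)
$\left(h + 3 \left(-1\right)^{2}\right) 4 = \left(8 + 3 \left(-1\right)^{2}\right) 4 = \left(8 + 3 \cdot 1\right) 4 = \left(8 + 3\right) 4 = 11 \cdot 4 = 44$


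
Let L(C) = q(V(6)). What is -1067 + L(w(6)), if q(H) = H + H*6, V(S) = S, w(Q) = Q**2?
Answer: -1025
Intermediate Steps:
q(H) = 7*H (q(H) = H + 6*H = 7*H)
L(C) = 42 (L(C) = 7*6 = 42)
-1067 + L(w(6)) = -1067 + 42 = -1025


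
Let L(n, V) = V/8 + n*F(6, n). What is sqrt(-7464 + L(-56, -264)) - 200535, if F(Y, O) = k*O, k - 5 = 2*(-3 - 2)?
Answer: -200535 + 7*I*sqrt(473) ≈ -2.0054e+5 + 152.24*I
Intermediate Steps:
k = -5 (k = 5 + 2*(-3 - 2) = 5 + 2*(-5) = 5 - 10 = -5)
F(Y, O) = -5*O
L(n, V) = -5*n**2 + V/8 (L(n, V) = V/8 + n*(-5*n) = V*(1/8) - 5*n**2 = V/8 - 5*n**2 = -5*n**2 + V/8)
sqrt(-7464 + L(-56, -264)) - 200535 = sqrt(-7464 + (-5*(-56)**2 + (1/8)*(-264))) - 200535 = sqrt(-7464 + (-5*3136 - 33)) - 200535 = sqrt(-7464 + (-15680 - 33)) - 200535 = sqrt(-7464 - 15713) - 200535 = sqrt(-23177) - 200535 = 7*I*sqrt(473) - 200535 = -200535 + 7*I*sqrt(473)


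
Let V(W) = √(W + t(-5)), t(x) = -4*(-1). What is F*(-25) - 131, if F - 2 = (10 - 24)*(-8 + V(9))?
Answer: -2981 + 350*√13 ≈ -1719.1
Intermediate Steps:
t(x) = 4
V(W) = √(4 + W) (V(W) = √(W + 4) = √(4 + W))
F = 114 - 14*√13 (F = 2 + (10 - 24)*(-8 + √(4 + 9)) = 2 - 14*(-8 + √13) = 2 + (112 - 14*√13) = 114 - 14*√13 ≈ 63.522)
F*(-25) - 131 = (114 - 14*√13)*(-25) - 131 = (-2850 + 350*√13) - 131 = -2981 + 350*√13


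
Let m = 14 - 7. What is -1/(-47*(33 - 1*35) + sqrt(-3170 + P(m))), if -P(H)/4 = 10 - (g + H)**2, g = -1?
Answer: I/(sqrt(3066) - 94*I) ≈ -0.0078978 + 0.0046523*I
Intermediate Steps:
m = 7
P(H) = -40 + 4*(-1 + H)**2 (P(H) = -4*(10 - (-1 + H)**2) = -40 + 4*(-1 + H)**2)
-1/(-47*(33 - 1*35) + sqrt(-3170 + P(m))) = -1/(-47*(33 - 1*35) + sqrt(-3170 + (-40 + 4*(-1 + 7)**2))) = -1/(-47*(33 - 35) + sqrt(-3170 + (-40 + 4*6**2))) = -1/(-47*(-2) + sqrt(-3170 + (-40 + 4*36))) = -1/(94 + sqrt(-3170 + (-40 + 144))) = -1/(94 + sqrt(-3170 + 104)) = -1/(94 + sqrt(-3066)) = -1/(94 + I*sqrt(3066))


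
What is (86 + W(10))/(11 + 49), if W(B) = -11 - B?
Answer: 13/12 ≈ 1.0833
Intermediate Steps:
(86 + W(10))/(11 + 49) = (86 + (-11 - 1*10))/(11 + 49) = (86 + (-11 - 10))/60 = (86 - 21)*(1/60) = 65*(1/60) = 13/12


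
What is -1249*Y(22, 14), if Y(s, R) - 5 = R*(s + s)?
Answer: -775629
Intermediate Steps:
Y(s, R) = 5 + 2*R*s (Y(s, R) = 5 + R*(s + s) = 5 + R*(2*s) = 5 + 2*R*s)
-1249*Y(22, 14) = -1249*(5 + 2*14*22) = -1249*(5 + 616) = -1249*621 = -775629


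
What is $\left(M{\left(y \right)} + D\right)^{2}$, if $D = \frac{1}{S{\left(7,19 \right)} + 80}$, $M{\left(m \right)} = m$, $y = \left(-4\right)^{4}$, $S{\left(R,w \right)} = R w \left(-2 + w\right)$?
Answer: $\frac{359156894209}{5480281} \approx 65536.0$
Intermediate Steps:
$S{\left(R,w \right)} = R w \left(-2 + w\right)$
$y = 256$
$D = \frac{1}{2341}$ ($D = \frac{1}{7 \cdot 19 \left(-2 + 19\right) + 80} = \frac{1}{7 \cdot 19 \cdot 17 + 80} = \frac{1}{2261 + 80} = \frac{1}{2341} \approx 0.00042717$)
$\left(M{\left(y \right)} + D\right)^{2} = \left(256 + \frac{1}{2341}\right)^{2} = \left(\frac{599297}{2341}\right)^{2} = \frac{359156894209}{5480281}$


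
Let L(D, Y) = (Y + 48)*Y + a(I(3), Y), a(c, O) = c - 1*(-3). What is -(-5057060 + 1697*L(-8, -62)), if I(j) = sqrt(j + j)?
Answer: 3578973 - 1697*sqrt(6) ≈ 3.5748e+6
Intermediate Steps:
I(j) = sqrt(2)*sqrt(j) (I(j) = sqrt(2*j) = sqrt(2)*sqrt(j))
a(c, O) = 3 + c (a(c, O) = c + 3 = 3 + c)
L(D, Y) = 3 + sqrt(6) + Y*(48 + Y) (L(D, Y) = (Y + 48)*Y + (3 + sqrt(2)*sqrt(3)) = (48 + Y)*Y + (3 + sqrt(6)) = Y*(48 + Y) + (3 + sqrt(6)) = 3 + sqrt(6) + Y*(48 + Y))
-(-5057060 + 1697*L(-8, -62)) = -(-3578973 + 1697*sqrt(6)) = -1697*(-2109 + sqrt(6)) = 3578973 - 1697*sqrt(6)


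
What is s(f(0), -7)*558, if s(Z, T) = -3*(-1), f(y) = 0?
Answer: 1674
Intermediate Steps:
s(Z, T) = 3
s(f(0), -7)*558 = 3*558 = 1674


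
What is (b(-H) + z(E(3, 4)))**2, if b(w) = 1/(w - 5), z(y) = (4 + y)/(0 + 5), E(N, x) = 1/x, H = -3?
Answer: 49/400 ≈ 0.12250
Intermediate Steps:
z(y) = 4/5 + y/5 (z(y) = (4 + y)/5 = (4 + y)*(1/5) = 4/5 + y/5)
b(w) = 1/(-5 + w)
(b(-H) + z(E(3, 4)))**2 = (1/(-5 - 1*(-3)) + (4/5 + (1/5)/4))**2 = (1/(-5 + 3) + (4/5 + (1/5)*(1/4)))**2 = (1/(-2) + (4/5 + 1/20))**2 = (-1/2 + 17/20)**2 = (7/20)**2 = 49/400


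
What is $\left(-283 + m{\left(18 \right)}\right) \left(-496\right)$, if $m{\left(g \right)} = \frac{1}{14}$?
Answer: $\frac{982328}{7} \approx 1.4033 \cdot 10^{5}$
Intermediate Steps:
$m{\left(g \right)} = \frac{1}{14}$
$\left(-283 + m{\left(18 \right)}\right) \left(-496\right) = \left(-283 + \frac{1}{14}\right) \left(-496\right) = \left(- \frac{3961}{14}\right) \left(-496\right) = \frac{982328}{7}$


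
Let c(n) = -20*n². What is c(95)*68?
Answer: -12274000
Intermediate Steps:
c(95)*68 = -20*95²*68 = -20*9025*68 = -180500*68 = -12274000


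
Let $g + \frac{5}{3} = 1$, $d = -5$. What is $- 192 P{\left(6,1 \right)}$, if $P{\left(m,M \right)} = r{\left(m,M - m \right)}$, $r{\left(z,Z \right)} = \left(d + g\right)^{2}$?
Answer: $- \frac{18496}{3} \approx -6165.3$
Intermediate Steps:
$g = - \frac{2}{3}$ ($g = - \frac{5}{3} + 1 = - \frac{2}{3} \approx -0.66667$)
$r{\left(z,Z \right)} = \frac{289}{9}$ ($r{\left(z,Z \right)} = \left(-5 - \frac{2}{3}\right)^{2} = \left(- \frac{17}{3}\right)^{2} = \frac{289}{9}$)
$P{\left(m,M \right)} = \frac{289}{9}$
$- 192 P{\left(6,1 \right)} = \left(-192\right) \frac{289}{9} = - \frac{18496}{3}$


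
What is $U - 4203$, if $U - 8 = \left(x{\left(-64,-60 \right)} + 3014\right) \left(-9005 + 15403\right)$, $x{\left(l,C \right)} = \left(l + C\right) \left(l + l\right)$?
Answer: $120828433$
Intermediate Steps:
$x{\left(l,C \right)} = 2 l \left(C + l\right)$ ($x{\left(l,C \right)} = \left(C + l\right) 2 l = 2 l \left(C + l\right)$)
$U = 120832636$ ($U = 8 + \left(2 \left(-64\right) \left(-60 - 64\right) + 3014\right) \left(-9005 + 15403\right) = 8 + \left(2 \left(-64\right) \left(-124\right) + 3014\right) 6398 = 8 + \left(15872 + 3014\right) 6398 = 8 + 18886 \cdot 6398 = 8 + 120832628 = 120832636$)
$U - 4203 = 120832636 - 4203 = 120828433$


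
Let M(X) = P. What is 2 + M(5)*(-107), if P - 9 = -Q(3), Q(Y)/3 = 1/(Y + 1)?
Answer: -3523/4 ≈ -880.75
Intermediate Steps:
Q(Y) = 3/(1 + Y) (Q(Y) = 3/(Y + 1) = 3/(1 + Y))
P = 33/4 (P = 9 - 3/(1 + 3) = 9 - 3/4 = 9 - 1*¾ = 9 - ¾ = 33/4 ≈ 8.2500)
M(X) = 33/4
2 + M(5)*(-107) = 2 + (33/4)*(-107) = 2 - 3531/4 = -3523/4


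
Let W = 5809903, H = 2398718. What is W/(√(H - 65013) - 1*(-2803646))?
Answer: 16288911306338/7860428559611 - 5809903*√2333705/7860428559611 ≈ 2.0711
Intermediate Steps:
W/(√(H - 65013) - 1*(-2803646)) = 5809903/(√(2398718 - 65013) - 1*(-2803646)) = 5809903/(√2333705 + 2803646) = 5809903/(2803646 + √2333705)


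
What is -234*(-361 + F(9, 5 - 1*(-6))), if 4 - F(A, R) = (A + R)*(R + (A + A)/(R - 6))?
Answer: 151866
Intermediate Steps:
F(A, R) = 4 - (A + R)*(R + 2*A/(-6 + R)) (F(A, R) = 4 - (A + R)*(R + (A + A)/(R - 6)) = 4 - (A + R)*(R + (2*A)/(-6 + R)) = 4 - (A + R)*(R + 2*A/(-6 + R)))
-234*(-361 + F(9, 5 - 1*(-6))) = -234*(-361 + (-24 - (5 - 1*(-6))³ - 2*9² + 4*(5 - 1*(-6)) + 6*(5 - 1*(-6))² - 1*9*(5 - 1*(-6))² + 4*9*(5 - 1*(-6)))/(-6 + (5 - 1*(-6)))) = -234*(-361 + (-24 - (5 + 6)³ - 2*81 + 4*(5 + 6) + 6*(5 + 6)² - 1*9*(5 + 6)² + 4*9*(5 + 6))/(-6 + (5 + 6))) = -234*(-361 + (-24 - 1*11³ - 162 + 4*11 + 6*11² - 1*9*11² + 4*9*11)/(-6 + 11)) = -234*(-361 + (-24 - 1*1331 - 162 + 44 + 6*121 - 1*9*121 + 396)/5) = -234*(-361 + (-24 - 1331 - 162 + 44 + 726 - 1089 + 396)/5) = -234*(-361 + (⅕)*(-1440)) = -234*(-361 - 288) = -234*(-649) = 151866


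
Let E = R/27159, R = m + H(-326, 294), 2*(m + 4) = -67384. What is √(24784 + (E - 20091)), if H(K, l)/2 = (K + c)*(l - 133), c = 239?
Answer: 3*√353018443/823 ≈ 68.489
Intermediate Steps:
H(K, l) = 2*(-133 + l)*(239 + K) (H(K, l) = 2*((K + 239)*(l - 133)) = 2*((239 + K)*(-133 + l)) = 2*((-133 + l)*(239 + K)) = 2*(-133 + l)*(239 + K))
m = -33696 (m = -4 + (½)*(-67384) = -4 - 33692 = -33696)
R = -61710 (R = -33696 + (-63574 - 266*(-326) + 478*294 + 2*(-326)*294) = -33696 + (-63574 + 86716 + 140532 - 191688) = -33696 - 28014 = -61710)
E = -1870/823 (E = -61710/27159 = -61710*1/27159 = -1870/823 ≈ -2.2722)
√(24784 + (E - 20091)) = √(24784 + (-1870/823 - 20091)) = √(24784 - 16536763/823) = √(3860469/823) = 3*√353018443/823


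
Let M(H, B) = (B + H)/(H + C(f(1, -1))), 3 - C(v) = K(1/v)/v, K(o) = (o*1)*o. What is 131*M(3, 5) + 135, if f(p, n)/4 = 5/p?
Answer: 14863865/47999 ≈ 309.67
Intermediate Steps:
K(o) = o**2 (K(o) = o*o = o**2)
f(p, n) = 20/p (f(p, n) = 4*(5/p) = 20/p)
C(v) = 3 - 1/v**3 (C(v) = 3 - (1/v)**2/v = 3 - 1/(v**2*v) = 3 - 1/v**3)
M(H, B) = (B + H)/(23999/8000 + H) (M(H, B) = (B + H)/(H + (3 - 1/(20/1)**3)) = (B + H)/(H + (3 - 1/(20*1)**3)) = (B + H)/(H + (3 - 1/20**3)) = (B + H)/(H + (3 - 1*1/8000)) = (B + H)/(H + (3 - 1/8000)) = (B + H)/(H + 23999/8000) = (B + H)/(23999/8000 + H))
131*M(3, 5) + 135 = 131*(8000*(5 + 3)/(23999 + 8000*3)) + 135 = 131*(8000*8/(23999 + 24000)) + 135 = 131*(8000*8/47999) + 135 = 131*(8000*(1/47999)*8) + 135 = 131*(64000/47999) + 135 = 8384000/47999 + 135 = 14863865/47999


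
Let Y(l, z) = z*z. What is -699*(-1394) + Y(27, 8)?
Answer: 974470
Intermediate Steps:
Y(l, z) = z²
-699*(-1394) + Y(27, 8) = -699*(-1394) + 8² = 974406 + 64 = 974470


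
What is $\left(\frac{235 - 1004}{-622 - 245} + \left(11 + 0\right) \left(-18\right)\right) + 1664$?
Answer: $\frac{1271791}{867} \approx 1466.9$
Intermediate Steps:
$\left(\frac{235 - 1004}{-622 - 245} + \left(11 + 0\right) \left(-18\right)\right) + 1664 = \left(\frac{235 - 1004}{-867} + 11 \left(-18\right)\right) + 1664 = \left(\left(235 - 1004\right) \left(- \frac{1}{867}\right) - 198\right) + 1664 = \left(\left(-769\right) \left(- \frac{1}{867}\right) - 198\right) + 1664 = \left(\frac{769}{867} - 198\right) + 1664 = - \frac{170897}{867} + 1664 = \frac{1271791}{867}$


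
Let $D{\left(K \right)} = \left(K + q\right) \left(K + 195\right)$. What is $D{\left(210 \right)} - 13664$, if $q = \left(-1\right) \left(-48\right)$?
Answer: $90826$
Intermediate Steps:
$q = 48$
$D{\left(K \right)} = \left(48 + K\right) \left(195 + K\right)$ ($D{\left(K \right)} = \left(K + 48\right) \left(K + 195\right) = \left(48 + K\right) \left(195 + K\right)$)
$D{\left(210 \right)} - 13664 = \left(9360 + 210^{2} + 243 \cdot 210\right) - 13664 = \left(9360 + 44100 + 51030\right) - 13664 = 104490 - 13664 = 90826$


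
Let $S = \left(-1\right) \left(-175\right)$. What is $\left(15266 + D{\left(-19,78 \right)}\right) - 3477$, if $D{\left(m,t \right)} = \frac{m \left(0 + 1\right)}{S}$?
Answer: $\frac{2063056}{175} \approx 11789.0$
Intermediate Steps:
$S = 175$
$D{\left(m,t \right)} = \frac{m}{175}$ ($D{\left(m,t \right)} = \frac{m \left(0 + 1\right)}{175} = m 1 \cdot \frac{1}{175} = m \frac{1}{175} = \frac{m}{175}$)
$\left(15266 + D{\left(-19,78 \right)}\right) - 3477 = \left(15266 + \frac{1}{175} \left(-19\right)\right) - 3477 = \left(15266 - \frac{19}{175}\right) - 3477 = \frac{2671531}{175} - 3477 = \frac{2063056}{175}$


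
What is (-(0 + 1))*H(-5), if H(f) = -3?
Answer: 3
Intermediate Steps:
(-(0 + 1))*H(-5) = -(0 + 1)*(-3) = -1*1*(-3) = -1*(-3) = 3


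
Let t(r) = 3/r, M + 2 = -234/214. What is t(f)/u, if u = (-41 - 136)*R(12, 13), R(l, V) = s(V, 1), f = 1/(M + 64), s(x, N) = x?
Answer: -6517/82069 ≈ -0.079409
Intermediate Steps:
M = -331/107 (M = -2 - 234/214 = -2 - 234*1/214 = -2 - 117/107 = -331/107 ≈ -3.0935)
f = 107/6517 (f = 1/(-331/107 + 64) = 1/(6517/107) = 107/6517 ≈ 0.016419)
R(l, V) = V
u = -2301 (u = (-41 - 136)*13 = -177*13 = -2301)
t(f)/u = (3/(107/6517))/(-2301) = (3*(6517/107))*(-1/2301) = (19551/107)*(-1/2301) = -6517/82069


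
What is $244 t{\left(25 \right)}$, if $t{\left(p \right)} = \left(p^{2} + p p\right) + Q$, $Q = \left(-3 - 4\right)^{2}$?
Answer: $316956$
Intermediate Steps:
$Q = 49$ ($Q = \left(-7\right)^{2} = 49$)
$t{\left(p \right)} = 49 + 2 p^{2}$ ($t{\left(p \right)} = \left(p^{2} + p p\right) + 49 = \left(p^{2} + p^{2}\right) + 49 = 2 p^{2} + 49 = 49 + 2 p^{2}$)
$244 t{\left(25 \right)} = 244 \left(49 + 2 \cdot 25^{2}\right) = 244 \left(49 + 2 \cdot 625\right) = 244 \left(49 + 1250\right) = 244 \cdot 1299 = 316956$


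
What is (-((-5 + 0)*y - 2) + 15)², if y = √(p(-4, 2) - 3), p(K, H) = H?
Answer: 264 + 170*I ≈ 264.0 + 170.0*I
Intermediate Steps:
y = I (y = √(2 - 3) = √(-1) = I ≈ 1.0*I)
(-((-5 + 0)*y - 2) + 15)² = (-((-5 + 0)*I - 2) + 15)² = (-(-5*I - 2) + 15)² = (-(-2 - 5*I) + 15)² = ((2 + 5*I) + 15)² = (17 + 5*I)²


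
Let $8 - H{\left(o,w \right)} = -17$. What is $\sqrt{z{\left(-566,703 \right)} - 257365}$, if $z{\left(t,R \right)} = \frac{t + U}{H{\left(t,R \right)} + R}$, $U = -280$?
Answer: $\frac{i \sqrt{8524996753}}{182} \approx 507.31 i$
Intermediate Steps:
$H{\left(o,w \right)} = 25$ ($H{\left(o,w \right)} = 8 - -17 = 8 + 17 = 25$)
$z{\left(t,R \right)} = \frac{-280 + t}{25 + R}$ ($z{\left(t,R \right)} = \frac{t - 280}{25 + R} = \frac{-280 + t}{25 + R}$)
$\sqrt{z{\left(-566,703 \right)} - 257365} = \sqrt{\frac{-280 - 566}{25 + 703} - 257365} = \sqrt{\frac{1}{728} \left(-846\right) - 257365} = \sqrt{- \frac{423}{364} - 257365} = \sqrt{- \frac{93681283}{364}} = \frac{i \sqrt{8524996753}}{182}$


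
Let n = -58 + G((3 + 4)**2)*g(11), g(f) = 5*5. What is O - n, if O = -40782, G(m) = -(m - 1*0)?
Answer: -39499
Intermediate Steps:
G(m) = -m (G(m) = -(m + 0) = -m)
g(f) = 25
n = -1283 (n = -58 - (3 + 4)**2*25 = -58 - 1*7**2*25 = -58 - 1*49*25 = -58 - 49*25 = -58 - 1225 = -1283)
O - n = -40782 - 1*(-1283) = -40782 + 1283 = -39499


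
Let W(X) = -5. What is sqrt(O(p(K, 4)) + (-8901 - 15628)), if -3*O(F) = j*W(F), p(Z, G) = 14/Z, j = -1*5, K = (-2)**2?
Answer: 2*I*sqrt(55209)/3 ≈ 156.64*I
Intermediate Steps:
K = 4
j = -5
O(F) = -25/3 (O(F) = -(-5)*(-5)/3 = -1/3*25 = -25/3)
sqrt(O(p(K, 4)) + (-8901 - 15628)) = sqrt(-25/3 + (-8901 - 15628)) = sqrt(-25/3 - 24529) = sqrt(-73612/3) = 2*I*sqrt(55209)/3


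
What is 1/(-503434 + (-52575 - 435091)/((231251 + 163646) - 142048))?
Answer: -252849/127293271132 ≈ -1.9864e-6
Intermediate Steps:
1/(-503434 + (-52575 - 435091)/((231251 + 163646) - 142048)) = 1/(-503434 - 487666/(394897 - 142048)) = 1/(-503434 - 487666/252849) = 1/(-127293271132/252849) = -252849/127293271132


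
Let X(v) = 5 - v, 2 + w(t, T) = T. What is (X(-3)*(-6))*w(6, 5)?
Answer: -144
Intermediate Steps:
w(t, T) = -2 + T
(X(-3)*(-6))*w(6, 5) = ((5 - 1*(-3))*(-6))*(-2 + 5) = ((5 + 3)*(-6))*3 = (8*(-6))*3 = -48*3 = -144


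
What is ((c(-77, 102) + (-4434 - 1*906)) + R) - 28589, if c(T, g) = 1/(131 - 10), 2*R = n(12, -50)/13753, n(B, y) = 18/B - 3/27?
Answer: -2032620341039/59908068 ≈ -33929.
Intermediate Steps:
n(B, y) = -⅑ + 18/B (n(B, y) = 18/B - 3*1/27 = 18/B - ⅑ = -⅑ + 18/B)
R = 25/495108 (R = (((⅑)*(162 - 1*12)/12)/13753)/2 = (((⅑)*(1/12)*(162 - 12))*(1/13753))/2 = (((⅑)*(1/12)*150)*(1/13753))/2 = ((25/18)*(1/13753))/2 = (½)*(25/247554) = 25/495108 ≈ 5.0494e-5)
c(T, g) = 1/121
((c(-77, 102) + (-4434 - 1*906)) + R) - 28589 = ((1/121 + (-4434 - 1*906)) + 25/495108) - 28589 = ((1/121 + (-4434 - 906)) + 25/495108) - 28589 = ((1/121 - 5340) + 25/495108) - 28589 = (-646139/121 + 25/495108) - 28589 = -319908584987/59908068 - 28589 = -2032620341039/59908068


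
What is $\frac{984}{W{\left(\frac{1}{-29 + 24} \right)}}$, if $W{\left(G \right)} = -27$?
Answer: $- \frac{328}{9} \approx -36.444$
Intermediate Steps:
$\frac{984}{W{\left(\frac{1}{-29 + 24} \right)}} = \frac{984}{-27} = 984 \left(- \frac{1}{27}\right) = - \frac{328}{9}$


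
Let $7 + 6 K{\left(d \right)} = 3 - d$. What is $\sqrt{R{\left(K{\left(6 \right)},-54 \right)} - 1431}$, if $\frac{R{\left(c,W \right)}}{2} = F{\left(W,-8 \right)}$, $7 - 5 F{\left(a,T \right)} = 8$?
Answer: $\frac{i \sqrt{35785}}{5} \approx 37.834 i$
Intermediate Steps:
$F{\left(a,T \right)} = - \frac{1}{5}$ ($F{\left(a,T \right)} = \frac{7}{5} - \frac{8}{5} = - \frac{1}{5}$)
$K{\left(d \right)} = - \frac{2}{3} - \frac{d}{6}$ ($K{\left(d \right)} = - \frac{7}{6} + \frac{3 - d}{6} = - \frac{7}{6} - \left(- \frac{1}{2} + \frac{d}{6}\right) = - \frac{2}{3} - \frac{d}{6}$)
$R{\left(c,W \right)} = - \frac{2}{5}$ ($R{\left(c,W \right)} = 2 \left(- \frac{1}{5}\right) = - \frac{2}{5}$)
$\sqrt{R{\left(K{\left(6 \right)},-54 \right)} - 1431} = \sqrt{- \frac{2}{5} - 1431} = \sqrt{- \frac{7157}{5}} = \frac{i \sqrt{35785}}{5}$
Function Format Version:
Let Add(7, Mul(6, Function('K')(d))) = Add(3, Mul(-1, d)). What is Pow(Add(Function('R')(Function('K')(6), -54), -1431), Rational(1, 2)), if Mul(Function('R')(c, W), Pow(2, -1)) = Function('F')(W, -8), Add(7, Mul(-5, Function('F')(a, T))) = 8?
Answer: Mul(Rational(1, 5), I, Pow(35785, Rational(1, 2))) ≈ Mul(37.834, I)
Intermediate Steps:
Function('F')(a, T) = Rational(-1, 5) (Function('F')(a, T) = Add(Rational(7, 5), Mul(Rational(-1, 5), 8)) = Add(Rational(7, 5), Rational(-8, 5)) = Rational(-1, 5))
Function('K')(d) = Add(Rational(-2, 3), Mul(Rational(-1, 6), d)) (Function('K')(d) = Add(Rational(-7, 6), Mul(Rational(1, 6), Add(3, Mul(-1, d)))) = Add(Rational(-7, 6), Add(Rational(1, 2), Mul(Rational(-1, 6), d))) = Add(Rational(-2, 3), Mul(Rational(-1, 6), d)))
Function('R')(c, W) = Rational(-2, 5) (Function('R')(c, W) = Mul(2, Rational(-1, 5)) = Rational(-2, 5))
Pow(Add(Function('R')(Function('K')(6), -54), -1431), Rational(1, 2)) = Pow(Add(Rational(-2, 5), -1431), Rational(1, 2)) = Pow(Rational(-7157, 5), Rational(1, 2)) = Mul(Rational(1, 5), I, Pow(35785, Rational(1, 2)))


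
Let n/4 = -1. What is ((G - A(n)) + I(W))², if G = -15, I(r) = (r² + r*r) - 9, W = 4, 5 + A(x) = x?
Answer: 289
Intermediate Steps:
n = -4 (n = 4*(-1) = -4)
A(x) = -5 + x
I(r) = -9 + 2*r² (I(r) = (r² + r²) - 9 = 2*r² - 9 = -9 + 2*r²)
((G - A(n)) + I(W))² = ((-15 - (-5 - 4)) + (-9 + 2*4²))² = ((-15 - 1*(-9)) + (-9 + 2*16))² = ((-15 + 9) + (-9 + 32))² = (-6 + 23)² = 17² = 289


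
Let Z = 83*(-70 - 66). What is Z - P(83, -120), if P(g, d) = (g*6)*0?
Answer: -11288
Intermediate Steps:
P(g, d) = 0 (P(g, d) = (6*g)*0 = 0)
Z = -11288 (Z = 83*(-136) = -11288)
Z - P(83, -120) = -11288 - 1*0 = -11288 + 0 = -11288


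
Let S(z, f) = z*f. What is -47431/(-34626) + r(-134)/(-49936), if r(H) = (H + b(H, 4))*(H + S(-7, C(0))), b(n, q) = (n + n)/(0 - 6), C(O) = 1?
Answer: 241545665/216135492 ≈ 1.1176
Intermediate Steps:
b(n, q) = -n/3 (b(n, q) = (2*n)/(-6) = (2*n)*(-⅙) = -n/3)
S(z, f) = f*z
r(H) = 2*H*(-7 + H)/3 (r(H) = (H - H/3)*(H + 1*(-7)) = (2*H/3)*(H - 7) = (2*H/3)*(-7 + H) = 2*H*(-7 + H)/3)
-47431/(-34626) + r(-134)/(-49936) = -47431/(-34626) + ((⅔)*(-134)*(-7 - 134))/(-49936) = -47431*(-1/34626) + ((⅔)*(-134)*(-141))*(-1/49936) = 47431/34626 + 12596*(-1/49936) = 47431/34626 - 3149/12484 = 241545665/216135492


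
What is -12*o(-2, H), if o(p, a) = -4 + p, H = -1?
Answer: 72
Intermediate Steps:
-12*o(-2, H) = -12*(-4 - 2) = -12*(-6) = 72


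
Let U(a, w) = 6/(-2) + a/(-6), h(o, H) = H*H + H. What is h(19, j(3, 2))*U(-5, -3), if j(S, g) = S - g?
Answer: -13/3 ≈ -4.3333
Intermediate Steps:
h(o, H) = H + H**2 (h(o, H) = H**2 + H = H + H**2)
U(a, w) = -3 - a/6 (U(a, w) = 6*(-1/2) + a*(-1/6) = -3 - a/6)
h(19, j(3, 2))*U(-5, -3) = ((3 - 1*2)*(1 + (3 - 1*2)))*(-3 - 1/6*(-5)) = ((3 - 2)*(1 + (3 - 2)))*(-3 + 5/6) = (1*(1 + 1))*(-13/6) = (1*2)*(-13/6) = 2*(-13/6) = -13/3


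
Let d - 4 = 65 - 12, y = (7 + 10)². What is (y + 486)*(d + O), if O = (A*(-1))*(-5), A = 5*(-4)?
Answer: -33325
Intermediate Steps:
y = 289 (y = 17² = 289)
d = 57 (d = 4 + (65 - 12) = 4 + 53 = 57)
A = -20
O = -100 (O = -20*(-1)*(-5) = 20*(-5) = -100)
(y + 486)*(d + O) = (289 + 486)*(57 - 100) = 775*(-43) = -33325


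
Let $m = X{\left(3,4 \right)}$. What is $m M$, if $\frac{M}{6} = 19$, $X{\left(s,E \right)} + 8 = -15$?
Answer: $-2622$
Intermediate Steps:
$X{\left(s,E \right)} = -23$ ($X{\left(s,E \right)} = -8 - 15 = -23$)
$M = 114$ ($M = 6 \cdot 19 = 114$)
$m = -23$
$m M = \left(-23\right) 114 = -2622$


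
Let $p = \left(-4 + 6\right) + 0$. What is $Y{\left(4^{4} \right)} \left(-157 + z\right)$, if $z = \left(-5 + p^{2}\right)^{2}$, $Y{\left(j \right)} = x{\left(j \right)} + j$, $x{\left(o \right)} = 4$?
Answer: $-40560$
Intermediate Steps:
$Y{\left(j \right)} = 4 + j$
$p = 2$ ($p = 2 + 0 = 2$)
$z = 1$ ($z = \left(-5 + 2^{2}\right)^{2} = \left(-5 + 4\right)^{2} = \left(-1\right)^{2} = 1$)
$Y{\left(4^{4} \right)} \left(-157 + z\right) = \left(4 + 4^{4}\right) \left(-157 + 1\right) = \left(4 + 256\right) \left(-156\right) = 260 \left(-156\right) = -40560$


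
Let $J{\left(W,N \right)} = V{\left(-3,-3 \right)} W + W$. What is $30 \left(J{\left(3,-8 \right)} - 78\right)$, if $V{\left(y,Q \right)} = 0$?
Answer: $-2250$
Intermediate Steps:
$J{\left(W,N \right)} = W$ ($J{\left(W,N \right)} = 0 W + W = 0 + W = W$)
$30 \left(J{\left(3,-8 \right)} - 78\right) = 30 \left(3 - 78\right) = 30 \left(-75\right) = -2250$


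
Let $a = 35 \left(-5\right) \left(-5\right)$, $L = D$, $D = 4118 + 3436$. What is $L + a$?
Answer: $8429$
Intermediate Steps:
$D = 7554$
$L = 7554$
$a = 875$ ($a = \left(-175\right) \left(-5\right) = 875$)
$L + a = 7554 + 875 = 8429$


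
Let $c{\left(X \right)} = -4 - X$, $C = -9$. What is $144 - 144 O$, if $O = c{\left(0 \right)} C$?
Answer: $-5040$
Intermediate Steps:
$O = 36$ ($O = \left(-4 - 0\right) \left(-9\right) = \left(-4 + 0\right) \left(-9\right) = \left(-4\right) \left(-9\right) = 36$)
$144 - 144 O = 144 - 5184 = -5040$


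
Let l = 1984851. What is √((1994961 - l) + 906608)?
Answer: √916718 ≈ 957.45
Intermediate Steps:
√((1994961 - l) + 906608) = √((1994961 - 1*1984851) + 906608) = √((1994961 - 1984851) + 906608) = √(10110 + 906608) = √916718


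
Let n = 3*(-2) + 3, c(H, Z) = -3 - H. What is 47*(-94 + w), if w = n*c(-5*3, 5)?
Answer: -6110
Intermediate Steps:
n = -3 (n = -6 + 3 = -3)
w = -36 (w = -3*(-3 - (-5)*3) = -3*(-3 - 1*(-15)) = -3*(-3 + 15) = -3*12 = -36)
47*(-94 + w) = 47*(-94 - 36) = 47*(-130) = -6110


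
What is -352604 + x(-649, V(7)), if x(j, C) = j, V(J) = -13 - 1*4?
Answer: -353253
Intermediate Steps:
V(J) = -17 (V(J) = -13 - 4 = -17)
-352604 + x(-649, V(7)) = -352604 - 649 = -353253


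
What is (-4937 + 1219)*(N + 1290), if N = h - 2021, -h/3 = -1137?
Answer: -9964240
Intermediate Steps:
h = 3411 (h = -3*(-1137) = 3411)
N = 1390 (N = 3411 - 2021 = 1390)
(-4937 + 1219)*(N + 1290) = (-4937 + 1219)*(1390 + 1290) = -3718*2680 = -9964240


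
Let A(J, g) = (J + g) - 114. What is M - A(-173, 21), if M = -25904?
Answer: -25638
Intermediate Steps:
A(J, g) = -114 + J + g
M - A(-173, 21) = -25904 - (-114 - 173 + 21) = -25904 - 1*(-266) = -25904 + 266 = -25638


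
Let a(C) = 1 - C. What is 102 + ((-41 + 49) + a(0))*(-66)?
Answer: -492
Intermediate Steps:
102 + ((-41 + 49) + a(0))*(-66) = 102 + ((-41 + 49) + (1 - 1*0))*(-66) = 102 + (8 + (1 + 0))*(-66) = 102 + (8 + 1)*(-66) = 102 + 9*(-66) = 102 - 594 = -492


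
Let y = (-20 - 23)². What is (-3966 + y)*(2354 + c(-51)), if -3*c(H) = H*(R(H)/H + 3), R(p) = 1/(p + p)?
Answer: -1557965927/306 ≈ -5.0914e+6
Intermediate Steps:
R(p) = 1/(2*p)
y = 1849 (y = (-43)² = 1849)
c(H) = -H*(3 + 1/(2*H²))/3 (c(H) = -H*((1/(2*H))/H + 3)/3 = -H*(1/(2*H²) + 3)/3 = -H*(3 + 1/(2*H²))/3)
(-3966 + y)*(2354 + c(-51)) = (-3966 + 1849)*(2354 + (-1*(-51) - ⅙/(-51))) = -2117*(2354 + (51 - ⅙*(-1/51))) = -2117*(2354 + (51 + 1/306)) = -2117*(2354 + 15607/306) = -2117*735931/306 = -1557965927/306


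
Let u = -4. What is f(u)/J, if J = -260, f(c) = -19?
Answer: 19/260 ≈ 0.073077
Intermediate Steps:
f(u)/J = -19/(-260) = -19*(-1/260) = 19/260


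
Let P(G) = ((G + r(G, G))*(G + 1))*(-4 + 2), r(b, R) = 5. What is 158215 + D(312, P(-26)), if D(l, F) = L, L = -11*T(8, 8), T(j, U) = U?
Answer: 158127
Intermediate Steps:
L = -88 (L = -11*8 = -88)
P(G) = -2*(1 + G)*(5 + G) (P(G) = ((G + 5)*(G + 1))*(-4 + 2) = ((5 + G)*(1 + G))*(-2) = ((1 + G)*(5 + G))*(-2) = -2*(1 + G)*(5 + G))
D(l, F) = -88
158215 + D(312, P(-26)) = 158215 - 88 = 158127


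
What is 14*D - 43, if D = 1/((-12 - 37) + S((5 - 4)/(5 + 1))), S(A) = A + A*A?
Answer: -10865/251 ≈ -43.287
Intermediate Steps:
S(A) = A + A²
D = -36/1757 (D = 1/((-12 - 37) + ((5 - 4)/(5 + 1))*(1 + (5 - 4)/(5 + 1))) = 1/(-49 + (1/6)*(1 + 1/6)) = 1/(-49 + (1*(⅙))*(1 + 1*(⅙))) = 1/(-49 + (1 + ⅙)/6) = 1/(-49 + (⅙)*(7/6)) = 1/(-49 + 7/36) = 1/(-1757/36) = -36/1757 ≈ -0.020489)
14*D - 43 = 14*(-36/1757) - 43 = -72/251 - 43 = -10865/251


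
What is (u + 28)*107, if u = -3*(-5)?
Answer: 4601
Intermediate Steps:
u = 15
(u + 28)*107 = (15 + 28)*107 = 43*107 = 4601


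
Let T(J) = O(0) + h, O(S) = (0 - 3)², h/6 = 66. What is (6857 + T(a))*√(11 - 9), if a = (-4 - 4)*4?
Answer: 7262*√2 ≈ 10270.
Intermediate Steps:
h = 396 (h = 6*66 = 396)
O(S) = 9 (O(S) = (-3)² = 9)
a = -32 (a = -8*4 = -32)
T(J) = 405 (T(J) = 9 + 396 = 405)
(6857 + T(a))*√(11 - 9) = (6857 + 405)*√(11 - 9) = 7262*√2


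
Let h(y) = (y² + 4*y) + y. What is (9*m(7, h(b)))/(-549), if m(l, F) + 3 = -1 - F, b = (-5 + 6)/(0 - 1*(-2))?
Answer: 27/244 ≈ 0.11066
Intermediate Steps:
b = ½ (b = 1/(0 + 2) = 1/2 = 1*(½) = ½ ≈ 0.50000)
h(y) = y² + 5*y
m(l, F) = -4 - F (m(l, F) = -3 + (-1 - F) = -4 - F)
(9*m(7, h(b)))/(-549) = (9*(-4 - (5 + ½)/2))/(-549) = (9*(-4 - 11/(2*2)))*(-1/549) = (9*(-4 - 1*11/4))*(-1/549) = (9*(-4 - 11/4))*(-1/549) = (9*(-27/4))*(-1/549) = -243/4*(-1/549) = 27/244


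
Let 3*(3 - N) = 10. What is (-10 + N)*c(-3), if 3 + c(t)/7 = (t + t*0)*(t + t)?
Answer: -1085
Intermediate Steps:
N = -1/3 (N = 3 - 1/3*10 = 3 - 10/3 = -1/3 ≈ -0.33333)
c(t) = -21 + 14*t**2 (c(t) = -21 + 7*((t + t*0)*(t + t)) = -21 + 7*((t + 0)*(2*t)) = -21 + 7*(t*(2*t)) = -21 + 7*(2*t**2) = -21 + 14*t**2)
(-10 + N)*c(-3) = (-10 - 1/3)*(-21 + 14*(-3)**2) = -31*(-21 + 14*9)/3 = -31*(-21 + 126)/3 = -31/3*105 = -1085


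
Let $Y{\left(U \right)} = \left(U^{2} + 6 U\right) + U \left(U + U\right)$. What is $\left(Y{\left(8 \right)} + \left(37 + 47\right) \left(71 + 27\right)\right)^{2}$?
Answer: $71774784$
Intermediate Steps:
$Y{\left(U \right)} = 3 U^{2} + 6 U$ ($Y{\left(U \right)} = \left(U^{2} + 6 U\right) + U 2 U = \left(U^{2} + 6 U\right) + 2 U^{2} = 3 U^{2} + 6 U$)
$\left(Y{\left(8 \right)} + \left(37 + 47\right) \left(71 + 27\right)\right)^{2} = \left(3 \cdot 8 \left(2 + 8\right) + \left(37 + 47\right) \left(71 + 27\right)\right)^{2} = \left(3 \cdot 8 \cdot 10 + 84 \cdot 98\right)^{2} = \left(240 + 8232\right)^{2} = 8472^{2} = 71774784$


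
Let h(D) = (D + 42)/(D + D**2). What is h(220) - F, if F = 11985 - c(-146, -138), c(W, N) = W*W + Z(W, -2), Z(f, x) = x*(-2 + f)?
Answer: 234032501/24310 ≈ 9627.0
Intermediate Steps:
h(D) = (42 + D)/(D + D**2)
c(W, N) = 4 + W**2 - 2*W (c(W, N) = W*W - 2*(-2 + W) = W**2 + (4 - 2*W) = 4 + W**2 - 2*W)
F = -9627 (F = 11985 - (4 + (-146)**2 - 2*(-146)) = 11985 - (4 + 21316 + 292) = 11985 - 1*21612 = 11985 - 21612 = -9627)
h(220) - F = (42 + 220)/(220*(1 + 220)) - 1*(-9627) = (1/220)*262/221 + 9627 = (1/220)*(1/221)*262 + 9627 = 131/24310 + 9627 = 234032501/24310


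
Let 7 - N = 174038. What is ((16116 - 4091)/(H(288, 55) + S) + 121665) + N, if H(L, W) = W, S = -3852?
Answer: -198845727/3797 ≈ -52369.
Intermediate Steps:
N = -174031 (N = 7 - 1*174038 = 7 - 174038 = -174031)
((16116 - 4091)/(H(288, 55) + S) + 121665) + N = ((16116 - 4091)/(55 - 3852) + 121665) - 174031 = (12025/(-3797) + 121665) - 174031 = (12025*(-1/3797) + 121665) - 174031 = (-12025/3797 + 121665) - 174031 = 461949980/3797 - 174031 = -198845727/3797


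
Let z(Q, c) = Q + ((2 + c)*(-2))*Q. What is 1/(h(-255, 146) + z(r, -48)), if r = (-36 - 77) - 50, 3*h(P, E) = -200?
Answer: -3/45677 ≈ -6.5679e-5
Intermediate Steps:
h(P, E) = -200/3 (h(P, E) = (1/3)*(-200) = -200/3)
r = -163 (r = -113 - 50 = -163)
z(Q, c) = Q + Q*(-4 - 2*c) (z(Q, c) = Q + (-4 - 2*c)*Q = Q + Q*(-4 - 2*c))
1/(h(-255, 146) + z(r, -48)) = 1/(-200/3 - 1*(-163)*(3 + 2*(-48))) = 1/(-200/3 - 1*(-163)*(3 - 96)) = 1/(-200/3 - 1*(-163)*(-93)) = 1/(-200/3 - 15159) = 1/(-45677/3) = -3/45677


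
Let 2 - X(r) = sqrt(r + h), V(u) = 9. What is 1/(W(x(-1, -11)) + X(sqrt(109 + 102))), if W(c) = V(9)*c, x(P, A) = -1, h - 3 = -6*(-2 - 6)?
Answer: -1/(7 + sqrt(51 + sqrt(211))) ≈ -0.066248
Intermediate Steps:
h = 51 (h = 3 - 6*(-2 - 6) = 3 - 6*(-8) = 3 + 48 = 51)
X(r) = 2 - sqrt(51 + r) (X(r) = 2 - sqrt(r + 51) = 2 - sqrt(51 + r))
W(c) = 9*c
1/(W(x(-1, -11)) + X(sqrt(109 + 102))) = 1/(9*(-1) + (2 - sqrt(51 + sqrt(109 + 102)))) = 1/(-9 + (2 - sqrt(51 + sqrt(211)))) = 1/(-7 - sqrt(51 + sqrt(211)))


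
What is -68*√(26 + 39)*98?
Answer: -6664*√65 ≈ -53727.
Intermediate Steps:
-68*√(26 + 39)*98 = -68*√65*98 = -6664*√65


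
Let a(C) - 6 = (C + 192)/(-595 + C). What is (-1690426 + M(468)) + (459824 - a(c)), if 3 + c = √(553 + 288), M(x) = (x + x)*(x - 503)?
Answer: -718856174/569 ≈ -1.2634e+6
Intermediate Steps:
M(x) = 2*x*(-503 + x) (M(x) = (2*x)*(-503 + x) = 2*x*(-503 + x))
c = 26 (c = -3 + √(553 + 288) = -3 + √841 = -3 + 29 = 26)
a(C) = 6 + (192 + C)/(-595 + C) (a(C) = 6 + (C + 192)/(-595 + C) = 6 + (192 + C)/(-595 + C))
(-1690426 + M(468)) + (459824 - a(c)) = (-1690426 + 2*468*(-503 + 468)) + (459824 - (-3378 + 7*26)/(-595 + 26)) = (-1690426 + 2*468*(-35)) + (459824 - (-3378 + 182)/(-569)) = (-1690426 - 32760) + (459824 - (-1)*(-3196)/569) = -1723186 + (459824 - 1*3196/569) = -1723186 + (459824 - 3196/569) = -1723186 + 261636660/569 = -718856174/569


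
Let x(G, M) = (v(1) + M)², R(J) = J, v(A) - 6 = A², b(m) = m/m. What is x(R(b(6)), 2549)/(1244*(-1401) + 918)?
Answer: -1088856/290321 ≈ -3.7505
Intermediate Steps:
b(m) = 1
v(A) = 6 + A²
x(G, M) = (7 + M)² (x(G, M) = ((6 + 1²) + M)² = ((6 + 1) + M)² = (7 + M)²)
x(R(b(6)), 2549)/(1244*(-1401) + 918) = (7 + 2549)²/(1244*(-1401) + 918) = 2556²/(-1742844 + 918) = 6533136/(-1741926) = 6533136*(-1/1741926) = -1088856/290321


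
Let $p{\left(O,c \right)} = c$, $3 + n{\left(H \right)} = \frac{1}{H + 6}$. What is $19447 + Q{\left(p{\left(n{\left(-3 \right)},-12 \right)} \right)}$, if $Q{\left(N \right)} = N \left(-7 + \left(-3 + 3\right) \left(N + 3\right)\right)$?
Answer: $19531$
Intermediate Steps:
$n{\left(H \right)} = -3 + \frac{1}{6 + H}$ ($n{\left(H \right)} = -3 + \frac{1}{H + 6} = -3 + \frac{1}{6 + H}$)
$Q{\left(N \right)} = - 7 N$ ($Q{\left(N \right)} = N \left(-7 + 0 \left(3 + N\right)\right) = N \left(-7 + 0\right) = N \left(-7\right) = - 7 N$)
$19447 + Q{\left(p{\left(n{\left(-3 \right)},-12 \right)} \right)} = 19447 - -84 = 19447 + 84 = 19531$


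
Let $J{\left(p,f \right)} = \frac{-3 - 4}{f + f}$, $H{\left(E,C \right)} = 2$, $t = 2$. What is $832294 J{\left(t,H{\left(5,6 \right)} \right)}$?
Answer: $- \frac{2913029}{2} \approx -1.4565 \cdot 10^{6}$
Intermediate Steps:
$J{\left(p,f \right)} = - \frac{7}{2 f}$
$832294 J{\left(t,H{\left(5,6 \right)} \right)} = 832294 \left(- \frac{7}{2 \cdot 2}\right) = 832294 \left(\left(- \frac{7}{2}\right) \frac{1}{2}\right) = 832294 \left(- \frac{7}{4}\right) = - \frac{2913029}{2}$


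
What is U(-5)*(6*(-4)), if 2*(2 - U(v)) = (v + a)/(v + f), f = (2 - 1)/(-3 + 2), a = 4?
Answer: -46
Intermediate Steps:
f = -1 (f = 1/(-1) = 1*(-1) = -1)
U(v) = 2 - (4 + v)/(2*(-1 + v)) (U(v) = 2 - (v + 4)/(2*(v - 1)) = 2 - (4 + v)/(2*(-1 + v)))
U(-5)*(6*(-4)) = ((-8 + 3*(-5))/(2*(-1 - 5)))*(6*(-4)) = ((1/2)*(-8 - 15)/(-6))*(-24) = ((1/2)*(-1/6)*(-23))*(-24) = (23/12)*(-24) = -46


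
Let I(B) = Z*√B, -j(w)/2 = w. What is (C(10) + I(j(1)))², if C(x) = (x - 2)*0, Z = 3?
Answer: -18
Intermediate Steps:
C(x) = 0 (C(x) = (-2 + x)*0 = 0)
j(w) = -2*w
I(B) = 3*√B
(C(10) + I(j(1)))² = (0 + 3*√(-2*1))² = (0 + 3*√(-2))² = (0 + 3*(I*√2))² = (0 + 3*I*√2)² = (3*I*√2)² = -18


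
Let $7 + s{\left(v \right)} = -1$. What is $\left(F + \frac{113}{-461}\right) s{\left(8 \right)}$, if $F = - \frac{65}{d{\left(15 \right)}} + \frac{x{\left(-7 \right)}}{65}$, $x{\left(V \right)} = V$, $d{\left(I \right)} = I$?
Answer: $\frac{3370088}{89895} \approx 37.489$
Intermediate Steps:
$s{\left(v \right)} = -8$ ($s{\left(v \right)} = -7 - 1 = -8$)
$F = - \frac{866}{195}$ ($F = - \frac{65}{15} - \frac{7}{65} = \left(-65\right) \frac{1}{15} - \frac{7}{65} = - \frac{13}{3} - \frac{7}{65} = - \frac{866}{195} \approx -4.441$)
$\left(F + \frac{113}{-461}\right) s{\left(8 \right)} = \left(- \frac{866}{195} + \frac{113}{-461}\right) \left(-8\right) = \left(- \frac{866}{195} + 113 \left(- \frac{1}{461}\right)\right) \left(-8\right) = \left(- \frac{866}{195} - \frac{113}{461}\right) \left(-8\right) = \left(- \frac{421261}{89895}\right) \left(-8\right) = \frac{3370088}{89895}$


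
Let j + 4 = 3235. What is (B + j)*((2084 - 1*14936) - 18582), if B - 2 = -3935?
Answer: 22066668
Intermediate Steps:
B = -3933 (B = 2 - 3935 = -3933)
j = 3231 (j = -4 + 3235 = 3231)
(B + j)*((2084 - 1*14936) - 18582) = (-3933 + 3231)*((2084 - 1*14936) - 18582) = -702*((2084 - 14936) - 18582) = -702*(-12852 - 18582) = -702*(-31434) = 22066668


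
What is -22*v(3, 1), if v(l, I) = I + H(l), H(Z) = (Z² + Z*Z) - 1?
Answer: -396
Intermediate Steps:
H(Z) = -1 + 2*Z² (H(Z) = (Z² + Z²) - 1 = 2*Z² - 1 = -1 + 2*Z²)
v(l, I) = -1 + I + 2*l² (v(l, I) = I + (-1 + 2*l²) = -1 + I + 2*l²)
-22*v(3, 1) = -22*(-1 + 1 + 2*3²) = -22*(-1 + 1 + 2*9) = -22*(-1 + 1 + 18) = -22*18 = -396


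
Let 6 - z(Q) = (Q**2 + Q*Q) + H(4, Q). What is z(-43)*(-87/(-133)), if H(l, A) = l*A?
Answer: -306240/133 ≈ -2302.6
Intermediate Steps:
H(l, A) = A*l
z(Q) = 6 - 4*Q - 2*Q**2 (z(Q) = 6 - ((Q**2 + Q*Q) + Q*4) = 6 - ((Q**2 + Q**2) + 4*Q) = 6 - (2*Q**2 + 4*Q) = 6 + (-4*Q - 2*Q**2) = 6 - 4*Q - 2*Q**2)
z(-43)*(-87/(-133)) = (6 - 4*(-43) - 2*(-43)**2)*(-87/(-133)) = (6 + 172 - 2*1849)*(-87*(-1/133)) = (6 + 172 - 3698)*(87/133) = -3520*87/133 = -306240/133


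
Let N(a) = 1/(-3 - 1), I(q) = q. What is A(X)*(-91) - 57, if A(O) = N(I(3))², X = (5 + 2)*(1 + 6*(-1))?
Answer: -1003/16 ≈ -62.688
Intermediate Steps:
N(a) = -¼ (N(a) = 1/(-4) = -¼)
X = -35 (X = 7*(1 - 6) = 7*(-5) = -35)
A(O) = 1/16 (A(O) = (-¼)² = 1/16)
A(X)*(-91) - 57 = (1/16)*(-91) - 57 = -91/16 - 57 = -1003/16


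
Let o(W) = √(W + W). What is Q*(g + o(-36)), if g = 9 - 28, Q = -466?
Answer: 8854 - 2796*I*√2 ≈ 8854.0 - 3954.1*I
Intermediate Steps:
o(W) = √2*√W (o(W) = √(2*W) = √2*√W)
g = -19
Q*(g + o(-36)) = -466*(-19 + √2*√(-36)) = -466*(-19 + √2*(6*I)) = -466*(-19 + 6*I*√2) = 8854 - 2796*I*√2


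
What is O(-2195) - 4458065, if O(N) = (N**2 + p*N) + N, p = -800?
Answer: 2113765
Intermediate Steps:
O(N) = N**2 - 799*N (O(N) = (N**2 - 800*N) + N = N**2 - 799*N)
O(-2195) - 4458065 = -2195*(-799 - 2195) - 4458065 = -2195*(-2994) - 4458065 = 6571830 - 4458065 = 2113765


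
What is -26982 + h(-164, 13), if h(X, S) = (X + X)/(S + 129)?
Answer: -1915886/71 ≈ -26984.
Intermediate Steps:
h(X, S) = 2*X/(129 + S) (h(X, S) = (2*X)/(129 + S) = 2*X/(129 + S))
-26982 + h(-164, 13) = -26982 + 2*(-164)/(129 + 13) = -26982 + 2*(-164)/142 = -26982 + 2*(-164)*(1/142) = -26982 - 164/71 = -1915886/71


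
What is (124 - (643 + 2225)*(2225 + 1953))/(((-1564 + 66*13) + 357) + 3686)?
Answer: -11982380/3337 ≈ -3590.8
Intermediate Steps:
(124 - (643 + 2225)*(2225 + 1953))/(((-1564 + 66*13) + 357) + 3686) = (124 - 2868*4178)/(((-1564 + 858) + 357) + 3686) = (124 - 1*11982504)/((-706 + 357) + 3686) = (124 - 11982504)/(-349 + 3686) = -11982380/3337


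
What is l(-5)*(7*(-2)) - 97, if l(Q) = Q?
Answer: -27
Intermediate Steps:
l(-5)*(7*(-2)) - 97 = -35*(-2) - 97 = -5*(-14) - 97 = 70 - 97 = -27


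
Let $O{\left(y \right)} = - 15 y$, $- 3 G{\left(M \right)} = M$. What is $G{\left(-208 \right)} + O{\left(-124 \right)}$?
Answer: $\frac{5788}{3} \approx 1929.3$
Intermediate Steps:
$G{\left(M \right)} = - \frac{M}{3}$
$G{\left(-208 \right)} + O{\left(-124 \right)} = \left(- \frac{1}{3}\right) \left(-208\right) - -1860 = \frac{208}{3} + 1860 = \frac{5788}{3}$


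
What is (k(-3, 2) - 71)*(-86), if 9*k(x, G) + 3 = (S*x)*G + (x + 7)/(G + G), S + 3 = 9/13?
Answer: 701158/117 ≈ 5992.8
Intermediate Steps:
S = -30/13 (S = -3 + 9/13 = -30/13 ≈ -2.3077)
k(x, G) = -⅓ - 10*G*x/39 + (7 + x)/(18*G) (k(x, G) = -⅓ + ((-30*x/13)*G + (x + 7)/(G + G))/9 = -⅓ + (-30*G*x/13 + (7 + x)/((2*G)))/9 = -⅓ + (-30*G*x/13 + (7 + x)*(1/(2*G)))/9 = -⅓ + (-30*G*x/13 + (7 + x)/(2*G))/9 = -⅓ + ((7 + x)/(2*G) - 30*G*x/13)/9 = -⅓ + (-10*G*x/39 + (7 + x)/(18*G)) = -⅓ - 10*G*x/39 + (7 + x)/(18*G))
(k(-3, 2) - 71)*(-86) = ((1/234)*(91 - 78*2 + 13*(-3) - 60*(-3)*2²)/2 - 71)*(-86) = ((1/234)*(½)*(91 - 156 - 39 - 60*(-3)*4) - 71)*(-86) = ((1/234)*(½)*(91 - 156 - 39 + 720) - 71)*(-86) = ((1/234)*(½)*616 - 71)*(-86) = (154/117 - 71)*(-86) = -8153/117*(-86) = 701158/117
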